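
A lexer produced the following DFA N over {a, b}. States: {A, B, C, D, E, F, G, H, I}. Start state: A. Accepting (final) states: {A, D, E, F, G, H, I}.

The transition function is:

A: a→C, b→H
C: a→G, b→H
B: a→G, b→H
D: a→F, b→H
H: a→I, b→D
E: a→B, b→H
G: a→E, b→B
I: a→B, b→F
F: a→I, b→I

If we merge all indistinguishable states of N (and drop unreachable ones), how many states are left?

7

P0 = {A,D,E,F,G,H,I} | {B,C}.
Split {A,D,E,F,G,H,I} by δ(·,a) → {D,F,G,H} and {A,E,I}.
Refine {D,F,G,H} on symbol a: members go to different blocks, giving {F,G,H} and {D}.
Split {F,G,H} by δ(·,b) → {F} and {G} and {H}.
Refine {A,E,I} on symbol b: members go to different blocks, giving {A,E} and {I}.
No further refinement is possible. Final partition (7 blocks): {F} | {B,C} | {A,E} | {D} | {G} | {H} | {I}.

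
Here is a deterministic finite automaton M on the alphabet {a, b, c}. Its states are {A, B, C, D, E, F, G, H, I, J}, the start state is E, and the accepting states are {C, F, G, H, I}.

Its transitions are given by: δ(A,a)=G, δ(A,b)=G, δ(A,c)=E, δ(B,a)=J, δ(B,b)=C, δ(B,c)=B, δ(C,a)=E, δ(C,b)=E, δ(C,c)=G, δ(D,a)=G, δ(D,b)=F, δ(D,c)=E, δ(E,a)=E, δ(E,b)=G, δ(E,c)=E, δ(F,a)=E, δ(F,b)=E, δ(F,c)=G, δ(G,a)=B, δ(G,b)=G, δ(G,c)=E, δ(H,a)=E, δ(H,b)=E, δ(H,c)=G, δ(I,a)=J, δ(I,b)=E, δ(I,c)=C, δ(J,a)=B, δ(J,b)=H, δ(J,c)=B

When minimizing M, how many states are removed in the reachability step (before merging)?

BFS from E reaches {B, C, E, G, H, J}; the 4 state(s) A, D, F, I are never visited.

4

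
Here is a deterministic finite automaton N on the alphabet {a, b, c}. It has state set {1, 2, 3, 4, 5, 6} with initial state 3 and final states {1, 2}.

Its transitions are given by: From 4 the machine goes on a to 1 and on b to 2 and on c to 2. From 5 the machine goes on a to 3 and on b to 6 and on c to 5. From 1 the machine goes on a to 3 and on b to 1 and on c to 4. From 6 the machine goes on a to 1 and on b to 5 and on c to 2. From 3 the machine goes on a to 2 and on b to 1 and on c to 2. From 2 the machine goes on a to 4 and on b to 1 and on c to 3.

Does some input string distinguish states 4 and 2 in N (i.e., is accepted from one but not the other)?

First remove the unreachable states {5,6}; 4 states remain.
Initial partition by acceptance: {1,2} | {3,4}.
No further refinement is possible. Final partition (2 blocks): {1,2} | {3,4}.
4 and 2 end up in different blocks, so they are distinguishable. For instance, the string 'ε' is accepted from only 2.

Yes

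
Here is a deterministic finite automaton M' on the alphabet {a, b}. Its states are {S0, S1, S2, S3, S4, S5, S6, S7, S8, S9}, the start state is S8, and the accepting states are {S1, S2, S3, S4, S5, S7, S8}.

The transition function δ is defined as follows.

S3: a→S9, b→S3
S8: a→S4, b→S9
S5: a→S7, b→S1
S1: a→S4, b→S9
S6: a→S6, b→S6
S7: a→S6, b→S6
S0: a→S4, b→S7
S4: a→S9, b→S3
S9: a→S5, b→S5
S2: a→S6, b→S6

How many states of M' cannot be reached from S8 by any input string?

2

BFS from S8 reaches {S1, S3, S4, S5, S6, S7, S8, S9}; the 2 state(s) S0, S2 are never visited.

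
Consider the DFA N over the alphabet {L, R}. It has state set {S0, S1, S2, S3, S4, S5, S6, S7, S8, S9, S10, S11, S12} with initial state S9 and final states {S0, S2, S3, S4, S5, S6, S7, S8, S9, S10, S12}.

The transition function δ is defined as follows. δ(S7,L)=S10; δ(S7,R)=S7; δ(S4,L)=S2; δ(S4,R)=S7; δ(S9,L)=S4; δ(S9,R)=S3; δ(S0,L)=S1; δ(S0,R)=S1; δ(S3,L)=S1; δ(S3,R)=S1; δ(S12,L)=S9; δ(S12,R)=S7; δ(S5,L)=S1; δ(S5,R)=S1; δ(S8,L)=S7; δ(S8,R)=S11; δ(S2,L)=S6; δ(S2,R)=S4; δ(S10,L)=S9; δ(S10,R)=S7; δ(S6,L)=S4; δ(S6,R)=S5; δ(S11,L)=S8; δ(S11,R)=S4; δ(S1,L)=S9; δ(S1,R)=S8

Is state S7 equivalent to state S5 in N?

No

States {S0,S12} cannot be reached from the start state, so discard them.
Initial partition by acceptance: {S2,S3,S4,S5,S6,S7,S8,S9,S10} | {S1,S11}.
Split {S2,S3,S4,S5,S6,S7,S8,S9,S10} by δ(·,L) → {S2,S4,S6,S7,S8,S9,S10} and {S3,S5}.
Split {S2,S4,S6,S7,S8,S9,S10} by δ(·,R) → {S2,S4,S7,S10} and {S6,S9} and {S8}.
Split {S2,S4,S7,S10} by δ(·,L) → {S2,S10} and {S4,S7}.
On input L, block {S1,S11} splits into {S1} and {S11}.
Stable partition: {S2,S10} | {S1} | {S3,S5} | {S6,S9} | {S8} | {S4,S7} | {S11} — 7 equivalence classes.
S7 and S5 end up in different blocks, so they are distinguishable. For instance, the string 'L' is accepted from only S7.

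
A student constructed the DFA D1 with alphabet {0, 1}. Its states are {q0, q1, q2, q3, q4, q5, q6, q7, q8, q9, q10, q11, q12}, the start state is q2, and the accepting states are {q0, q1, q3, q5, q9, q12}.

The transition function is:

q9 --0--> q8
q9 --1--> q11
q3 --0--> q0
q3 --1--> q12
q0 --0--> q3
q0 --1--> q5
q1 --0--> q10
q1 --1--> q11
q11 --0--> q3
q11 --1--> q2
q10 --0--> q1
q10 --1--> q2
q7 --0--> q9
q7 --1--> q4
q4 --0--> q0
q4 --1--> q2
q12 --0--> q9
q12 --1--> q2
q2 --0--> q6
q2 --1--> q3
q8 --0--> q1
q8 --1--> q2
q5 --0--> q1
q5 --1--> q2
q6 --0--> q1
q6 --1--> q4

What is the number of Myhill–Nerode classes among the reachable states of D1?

Reachable states from the start: {q0,q1,q2,q3,q4,q5,q6,q8,q9,q10,q11,q12}. Unreachable: {q7} — drop them.
Start with accepting vs non-accepting: {q0,q1,q3,q5,q9,q12} | {q2,q4,q6,q8,q10,q11}.
Refine {q0,q1,q3,q5,q9,q12} on symbol 0: members go to different blocks, giving {q0,q3,q5,q12} and {q1,q9}.
Split {q0,q3,q5,q12} by δ(·,0) → {q0,q3} and {q5,q12}.
Split {q2,q4,q6,q8,q10,q11} by δ(·,0) → {q6,q8,q10} and {q4,q11} and {q2}.
Split {q6,q8,q10} by δ(·,1) → {q8,q10} and {q6}.
The partition is now stable with 7 blocks: {q0,q3} | {q8,q10} | {q1,q9} | {q5,q12} | {q4,q11} | {q2} | {q6}.

7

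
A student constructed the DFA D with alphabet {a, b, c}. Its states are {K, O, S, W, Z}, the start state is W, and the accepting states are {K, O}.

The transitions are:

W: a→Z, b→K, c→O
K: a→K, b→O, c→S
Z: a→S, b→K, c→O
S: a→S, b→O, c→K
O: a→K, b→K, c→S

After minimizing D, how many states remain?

All states are reachable from the start state.
P0 = {K,O} | {S,W,Z}.
Stable partition: {K,O} | {S,W,Z} — 2 equivalence classes.

2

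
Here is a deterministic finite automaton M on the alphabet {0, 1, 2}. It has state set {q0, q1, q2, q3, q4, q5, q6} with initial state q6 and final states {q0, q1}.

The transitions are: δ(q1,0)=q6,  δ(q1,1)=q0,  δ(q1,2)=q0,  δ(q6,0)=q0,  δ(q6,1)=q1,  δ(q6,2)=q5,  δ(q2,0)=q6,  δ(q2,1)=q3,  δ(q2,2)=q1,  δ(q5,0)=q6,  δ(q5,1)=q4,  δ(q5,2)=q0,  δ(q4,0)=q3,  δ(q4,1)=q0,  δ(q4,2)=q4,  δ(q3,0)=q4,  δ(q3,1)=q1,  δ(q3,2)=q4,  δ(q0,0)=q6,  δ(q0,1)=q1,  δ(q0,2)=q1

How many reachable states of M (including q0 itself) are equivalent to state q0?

2

Reachable states from the start: {q0,q1,q3,q4,q5,q6}. Unreachable: {q2} — drop them.
Initial partition by acceptance: {q0,q1} | {q3,q4,q5,q6}.
Refine {q3,q4,q5,q6} on symbol 0: members go to different blocks, giving {q3,q4,q5} and {q6}.
On input 0, block {q3,q4,q5} splits into {q3,q4} and {q5}.
No further refinement is possible. Final partition (4 blocks): {q0,q1} | {q3,q4} | {q6} | {q5}.
The equivalence class containing q0 is {q0,q1}, of size 2.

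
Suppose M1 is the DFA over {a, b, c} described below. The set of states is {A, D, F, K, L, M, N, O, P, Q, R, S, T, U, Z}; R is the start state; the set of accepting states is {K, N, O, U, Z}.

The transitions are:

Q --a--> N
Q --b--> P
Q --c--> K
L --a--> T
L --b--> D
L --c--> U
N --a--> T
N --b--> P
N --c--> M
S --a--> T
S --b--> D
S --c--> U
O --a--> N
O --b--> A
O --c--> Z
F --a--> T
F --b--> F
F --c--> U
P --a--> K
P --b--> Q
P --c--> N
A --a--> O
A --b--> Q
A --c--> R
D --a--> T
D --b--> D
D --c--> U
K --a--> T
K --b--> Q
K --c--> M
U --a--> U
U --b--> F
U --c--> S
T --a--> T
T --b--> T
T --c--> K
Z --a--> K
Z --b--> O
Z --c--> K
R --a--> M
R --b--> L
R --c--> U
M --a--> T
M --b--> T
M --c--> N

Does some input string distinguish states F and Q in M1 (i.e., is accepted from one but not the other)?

States {A,O,Z} cannot be reached from the start state, so discard them.
P0 = {K,N,U} | {D,F,L,M,P,Q,R,S,T}.
Split {K,N,U} by δ(·,a) → {K,N} and {U}.
On input a, block {D,F,L,M,P,Q,R,S,T} splits into {D,F,L,M,R,S,T} and {P,Q}.
On input c, block {D,F,L,M,R,S,T} splits into {D,F,L,R,S} and {M,T}.
Stable partition: {K,N} | {D,F,L,R,S} | {U} | {P,Q} | {M,T} — 5 equivalence classes.
F and Q end up in different blocks, so they are distinguishable. For instance, the string 'a' is accepted from only Q.

Yes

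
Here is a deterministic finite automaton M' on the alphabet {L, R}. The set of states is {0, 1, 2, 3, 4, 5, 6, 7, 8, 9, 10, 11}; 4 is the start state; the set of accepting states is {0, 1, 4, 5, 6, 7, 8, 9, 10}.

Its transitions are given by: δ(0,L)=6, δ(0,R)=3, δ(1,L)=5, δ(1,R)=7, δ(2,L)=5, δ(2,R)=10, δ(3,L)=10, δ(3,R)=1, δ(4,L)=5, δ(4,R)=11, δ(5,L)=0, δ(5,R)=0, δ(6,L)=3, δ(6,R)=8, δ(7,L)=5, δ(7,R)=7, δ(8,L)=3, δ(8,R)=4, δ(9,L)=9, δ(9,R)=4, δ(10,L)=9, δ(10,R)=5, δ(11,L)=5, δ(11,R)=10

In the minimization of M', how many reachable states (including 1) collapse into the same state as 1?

States {2} cannot be reached from the start state, so discard them.
Initial partition by acceptance: {0,1,4,5,6,7,8,9,10} | {3,11}.
Split {0,1,4,5,6,7,8,9,10} by δ(·,L) → {0,1,4,5,7,9,10} and {6,8}.
Refine {0,1,4,5,7,9,10} on symbol L: members go to different blocks, giving {1,4,5,7,9,10} and {0}.
Split {1,4,5,7,9,10} by δ(·,L) → {1,4,7,9,10} and {5}.
Refine {1,4,7,9,10} on symbol L: members go to different blocks, giving {1,4,7} and {9,10}.
Split {1,4,7} by δ(·,R) → {1,7} and {4}.
Refine {3,11} on symbol L: members go to different blocks, giving {3} and {11}.
Split {6,8} by δ(·,R) → {6} and {8}.
Split {9,10} by δ(·,R) → {9} and {10}.
No further refinement is possible. Final partition (10 blocks): {1,7} | {3} | {6} | {0} | {5} | {9} | {4} | {11} | {8} | {10}.
The equivalence class containing 1 is {1,7}, of size 2.

2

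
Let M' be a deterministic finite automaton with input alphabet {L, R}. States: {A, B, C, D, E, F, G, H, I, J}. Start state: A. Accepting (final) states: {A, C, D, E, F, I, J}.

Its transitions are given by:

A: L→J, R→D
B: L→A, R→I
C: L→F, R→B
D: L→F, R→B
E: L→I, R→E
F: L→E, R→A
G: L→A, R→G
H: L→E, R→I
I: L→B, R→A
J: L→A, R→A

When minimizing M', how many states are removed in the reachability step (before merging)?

No path from A leads to C, G, H; the other 7 states are all reachable.

3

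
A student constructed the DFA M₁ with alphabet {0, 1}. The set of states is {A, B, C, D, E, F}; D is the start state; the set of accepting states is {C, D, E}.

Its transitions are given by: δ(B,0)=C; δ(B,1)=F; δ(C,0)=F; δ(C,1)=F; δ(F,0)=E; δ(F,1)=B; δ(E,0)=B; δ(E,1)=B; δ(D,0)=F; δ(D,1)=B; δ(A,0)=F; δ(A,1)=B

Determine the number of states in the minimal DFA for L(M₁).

2

States {A} cannot be reached from the start state, so discard them.
P0 = {C,D,E} | {B,F}.
No further refinement is possible. Final partition (2 blocks): {C,D,E} | {B,F}.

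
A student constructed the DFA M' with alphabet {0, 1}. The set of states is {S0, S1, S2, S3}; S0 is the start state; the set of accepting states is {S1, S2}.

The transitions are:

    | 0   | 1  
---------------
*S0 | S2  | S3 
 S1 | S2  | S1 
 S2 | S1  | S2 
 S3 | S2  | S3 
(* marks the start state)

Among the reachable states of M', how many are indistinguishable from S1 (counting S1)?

2

All states are reachable from the start state.
P0 = {S1,S2} | {S0,S3}.
Stable partition: {S1,S2} | {S0,S3} — 2 equivalence classes.
The equivalence class containing S1 is {S1,S2}, of size 2.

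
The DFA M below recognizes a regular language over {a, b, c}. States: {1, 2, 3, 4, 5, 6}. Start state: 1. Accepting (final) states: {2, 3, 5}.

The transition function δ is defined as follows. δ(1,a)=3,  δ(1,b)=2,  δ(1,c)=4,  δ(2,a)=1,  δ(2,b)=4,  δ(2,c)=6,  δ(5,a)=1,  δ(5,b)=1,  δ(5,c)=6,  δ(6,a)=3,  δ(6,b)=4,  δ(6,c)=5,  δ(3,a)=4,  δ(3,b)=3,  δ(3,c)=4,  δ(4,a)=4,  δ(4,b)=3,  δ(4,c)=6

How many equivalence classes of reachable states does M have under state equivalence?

6

Every state is reachable, so we keep all 6.
Initial partition by acceptance: {2,3,5} | {1,4,6}.
Split {2,3,5} by δ(·,b) → {2,5} and {3}.
On input a, block {1,4,6} splits into {1,6} and {4}.
On input b, block {2,5} splits into {2} and {5}.
On input b, block {1,6} splits into {1} and {6}.
No further refinement is possible. Final partition (6 blocks): {2} | {1} | {3} | {4} | {5} | {6}.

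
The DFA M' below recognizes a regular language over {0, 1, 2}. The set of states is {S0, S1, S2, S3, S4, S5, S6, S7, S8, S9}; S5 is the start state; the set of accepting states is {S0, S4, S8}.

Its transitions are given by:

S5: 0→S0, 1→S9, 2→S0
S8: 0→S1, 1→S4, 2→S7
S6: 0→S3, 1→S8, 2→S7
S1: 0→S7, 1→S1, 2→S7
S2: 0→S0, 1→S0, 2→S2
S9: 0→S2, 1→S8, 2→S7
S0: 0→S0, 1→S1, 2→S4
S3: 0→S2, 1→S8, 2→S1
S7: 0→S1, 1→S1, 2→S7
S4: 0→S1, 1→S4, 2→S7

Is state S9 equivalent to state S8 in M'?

States {S3,S6} cannot be reached from the start state, so discard them.
Start with accepting vs non-accepting: {S0,S4,S8} | {S1,S2,S5,S7,S9}.
On input 0, block {S0,S4,S8} splits into {S4,S8} and {S0}.
Refine {S1,S2,S5,S7,S9} on symbol 0: members go to different blocks, giving {S1,S7,S9} and {S2,S5}.
Split {S1,S7,S9} by δ(·,0) → {S1,S7} and {S9}.
Split {S2,S5} by δ(·,1) → {S2} and {S5}.
Stable partition: {S4,S8} | {S1,S7} | {S0} | {S2} | {S9} | {S5} — 6 equivalence classes.
S9 and S8 end up in different blocks, so they are distinguishable. For instance, the string 'ε' is accepted from only S8.

No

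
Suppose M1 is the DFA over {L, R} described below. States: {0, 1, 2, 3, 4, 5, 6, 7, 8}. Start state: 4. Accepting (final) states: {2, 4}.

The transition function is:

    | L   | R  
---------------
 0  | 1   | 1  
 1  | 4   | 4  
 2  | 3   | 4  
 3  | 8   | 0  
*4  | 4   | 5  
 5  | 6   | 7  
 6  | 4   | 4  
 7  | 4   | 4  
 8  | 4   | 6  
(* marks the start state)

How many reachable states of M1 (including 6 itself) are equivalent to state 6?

2

First remove the unreachable states {0,1,2,3,8}; 4 states remain.
Start with accepting vs non-accepting: {4} | {5,6,7}.
Refine {5,6,7} on symbol L: members go to different blocks, giving {6,7} and {5}.
The partition is now stable with 3 blocks: {4} | {6,7} | {5}.
The equivalence class containing 6 is {6,7}, of size 2.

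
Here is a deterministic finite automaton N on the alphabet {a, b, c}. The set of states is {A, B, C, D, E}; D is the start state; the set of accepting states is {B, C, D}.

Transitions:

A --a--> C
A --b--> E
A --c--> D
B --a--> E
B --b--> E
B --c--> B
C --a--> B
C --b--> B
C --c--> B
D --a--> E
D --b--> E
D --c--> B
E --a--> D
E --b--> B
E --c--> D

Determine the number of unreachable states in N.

No path from D leads to A, C; the other 3 states are all reachable.

2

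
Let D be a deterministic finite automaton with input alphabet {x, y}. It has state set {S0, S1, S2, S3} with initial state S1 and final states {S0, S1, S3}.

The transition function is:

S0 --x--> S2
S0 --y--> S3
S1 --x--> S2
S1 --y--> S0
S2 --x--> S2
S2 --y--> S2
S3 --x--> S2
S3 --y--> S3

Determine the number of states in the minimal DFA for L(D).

2

Every state is reachable, so we keep all 4.
P0 = {S0,S1,S3} | {S2}.
No further refinement is possible. Final partition (2 blocks): {S0,S1,S3} | {S2}.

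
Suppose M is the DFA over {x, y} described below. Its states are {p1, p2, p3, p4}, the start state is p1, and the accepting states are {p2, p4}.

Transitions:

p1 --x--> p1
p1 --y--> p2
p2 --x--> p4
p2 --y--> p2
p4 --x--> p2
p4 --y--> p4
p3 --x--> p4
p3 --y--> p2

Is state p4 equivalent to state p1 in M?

No

First remove the unreachable states {p3}; 3 states remain.
Start with accepting vs non-accepting: {p2,p4} | {p1}.
The partition is now stable with 2 blocks: {p2,p4} | {p1}.
p4 and p1 end up in different blocks, so they are distinguishable. For instance, the string 'ε' is accepted from only p4.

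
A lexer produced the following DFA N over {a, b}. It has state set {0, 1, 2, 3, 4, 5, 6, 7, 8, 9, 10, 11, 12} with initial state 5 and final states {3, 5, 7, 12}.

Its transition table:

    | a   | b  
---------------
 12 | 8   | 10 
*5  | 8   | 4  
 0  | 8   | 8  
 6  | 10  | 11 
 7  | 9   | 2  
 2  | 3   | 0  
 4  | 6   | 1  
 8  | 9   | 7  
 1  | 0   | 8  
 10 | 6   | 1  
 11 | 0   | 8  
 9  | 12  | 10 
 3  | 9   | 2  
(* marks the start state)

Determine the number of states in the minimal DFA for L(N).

8

Start with accepting vs non-accepting: {3,5,7,12} | {0,1,2,4,6,8,9,10,11}.
On input a, block {0,1,2,4,6,8,9,10,11} splits into {0,1,4,6,8,10,11} and {2,9}.
Refine {3,5,7,12} on symbol a: members go to different blocks, giving {3,7} and {5,12}.
Split {0,1,4,6,8,10,11} by δ(·,a) → {0,1,4,6,10,11} and {8}.
On input a, block {0,1,4,6,10,11} splits into {1,4,6,10,11} and {0}.
On input a, block {1,4,6,10,11} splits into {4,6,10} and {1,11}.
Refine {2,9} on symbol a: members go to different blocks, giving {2} and {9}.
No further refinement is possible. Final partition (8 blocks): {3,7} | {4,6,10} | {2} | {5,12} | {8} | {0} | {1,11} | {9}.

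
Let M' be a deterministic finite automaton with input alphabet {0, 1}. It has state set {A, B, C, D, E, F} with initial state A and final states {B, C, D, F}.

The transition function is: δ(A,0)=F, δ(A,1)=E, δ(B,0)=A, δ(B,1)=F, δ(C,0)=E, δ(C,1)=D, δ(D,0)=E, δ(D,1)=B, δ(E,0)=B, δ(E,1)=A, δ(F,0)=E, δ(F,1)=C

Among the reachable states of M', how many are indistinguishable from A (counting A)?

2

Every state is reachable, so we keep all 6.
Initial partition by acceptance: {B,C,D,F} | {A,E}.
The partition is now stable with 2 blocks: {B,C,D,F} | {A,E}.
The equivalence class containing A is {A,E}, of size 2.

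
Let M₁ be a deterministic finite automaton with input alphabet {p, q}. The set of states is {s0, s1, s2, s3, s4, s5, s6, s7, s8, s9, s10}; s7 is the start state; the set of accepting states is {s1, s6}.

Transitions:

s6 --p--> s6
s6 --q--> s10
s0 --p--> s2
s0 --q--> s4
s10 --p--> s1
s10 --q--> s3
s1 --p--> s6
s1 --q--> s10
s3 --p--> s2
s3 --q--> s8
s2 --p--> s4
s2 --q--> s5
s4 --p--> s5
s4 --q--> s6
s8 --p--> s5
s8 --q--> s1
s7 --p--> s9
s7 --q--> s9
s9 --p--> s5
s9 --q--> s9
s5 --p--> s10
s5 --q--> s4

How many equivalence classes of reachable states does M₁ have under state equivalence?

Reachable states from the start: {s1,s2,s3,s4,s5,s6,s7,s8,s9,s10}. Unreachable: {s0} — drop them.
P0 = {s1,s6} | {s2,s3,s4,s5,s7,s8,s9,s10}.
Refine {s2,s3,s4,s5,s7,s8,s9,s10} on symbol p: members go to different blocks, giving {s2,s3,s4,s5,s7,s8,s9} and {s10}.
Split {s2,s3,s4,s5,s7,s8,s9} by δ(·,p) → {s2,s3,s4,s7,s8,s9} and {s5}.
Split {s2,s3,s4,s7,s8,s9} by δ(·,p) → {s2,s3,s7} and {s4,s8,s9}.
Split {s2,s3,s7} by δ(·,p) → {s2,s7} and {s3}.
Refine {s2,s7} on symbol q: members go to different blocks, giving {s2} and {s7}.
On input q, block {s4,s8,s9} splits into {s4,s8} and {s9}.
Stable partition: {s1,s6} | {s2} | {s10} | {s5} | {s4,s8} | {s3} | {s7} | {s9} — 8 equivalence classes.

8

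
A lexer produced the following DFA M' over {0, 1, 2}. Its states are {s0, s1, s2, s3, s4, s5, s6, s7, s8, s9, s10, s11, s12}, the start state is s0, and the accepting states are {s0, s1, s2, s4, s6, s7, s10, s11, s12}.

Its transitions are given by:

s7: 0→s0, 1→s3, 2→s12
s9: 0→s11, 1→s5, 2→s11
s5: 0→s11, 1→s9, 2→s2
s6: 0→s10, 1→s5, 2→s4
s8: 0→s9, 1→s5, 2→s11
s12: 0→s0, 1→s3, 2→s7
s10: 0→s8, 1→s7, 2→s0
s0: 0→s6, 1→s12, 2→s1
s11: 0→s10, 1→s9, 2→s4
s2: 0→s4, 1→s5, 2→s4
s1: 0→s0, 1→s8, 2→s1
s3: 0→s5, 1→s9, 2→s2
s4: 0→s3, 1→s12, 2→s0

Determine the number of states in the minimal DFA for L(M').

All states are reachable from the start state.
Start with accepting vs non-accepting: {s0,s1,s2,s4,s6,s7,s10,s11,s12} | {s3,s5,s8,s9}.
Split {s0,s1,s2,s4,s6,s7,s10,s11,s12} by δ(·,0) → {s0,s1,s2,s6,s7,s11,s12} and {s4,s10}.
Refine {s0,s1,s2,s6,s7,s11,s12} on symbol 0: members go to different blocks, giving {s0,s1,s7,s12} and {s2,s6,s11}.
Split {s0,s1,s7,s12} by δ(·,0) → {s1,s7,s12} and {s0}.
Refine {s3,s5,s8,s9} on symbol 0: members go to different blocks, giving {s3,s8} and {s5,s9}.
No further refinement is possible. Final partition (6 blocks): {s1,s7,s12} | {s3,s8} | {s4,s10} | {s2,s6,s11} | {s0} | {s5,s9}.

6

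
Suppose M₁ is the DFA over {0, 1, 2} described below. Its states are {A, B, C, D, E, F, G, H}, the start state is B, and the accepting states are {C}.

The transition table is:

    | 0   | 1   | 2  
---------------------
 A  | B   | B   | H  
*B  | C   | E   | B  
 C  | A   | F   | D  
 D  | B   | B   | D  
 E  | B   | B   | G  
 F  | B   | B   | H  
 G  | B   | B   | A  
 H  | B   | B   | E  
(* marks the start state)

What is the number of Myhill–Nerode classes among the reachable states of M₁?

P0 = {C} | {A,B,D,E,F,G,H}.
Refine {A,B,D,E,F,G,H} on symbol 0: members go to different blocks, giving {A,D,E,F,G,H} and {B}.
The partition is now stable with 3 blocks: {C} | {A,D,E,F,G,H} | {B}.

3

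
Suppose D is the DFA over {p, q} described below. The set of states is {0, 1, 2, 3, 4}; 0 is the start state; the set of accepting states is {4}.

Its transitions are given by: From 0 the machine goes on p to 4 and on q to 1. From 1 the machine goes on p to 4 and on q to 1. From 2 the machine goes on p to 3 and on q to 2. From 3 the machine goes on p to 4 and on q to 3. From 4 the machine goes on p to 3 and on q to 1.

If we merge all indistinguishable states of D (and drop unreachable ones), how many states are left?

States {2} cannot be reached from the start state, so discard them.
P0 = {4} | {0,1,3}.
Stable partition: {4} | {0,1,3} — 2 equivalence classes.

2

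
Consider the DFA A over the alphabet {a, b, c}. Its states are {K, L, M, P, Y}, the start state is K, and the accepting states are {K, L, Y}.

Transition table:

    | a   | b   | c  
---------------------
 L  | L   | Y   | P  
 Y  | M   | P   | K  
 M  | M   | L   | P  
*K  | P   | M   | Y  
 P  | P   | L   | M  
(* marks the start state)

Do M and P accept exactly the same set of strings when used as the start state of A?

Yes

Every state is reachable, so we keep all 5.
Initial partition by acceptance: {K,L,Y} | {M,P}.
Split {K,L,Y} by δ(·,a) → {K,Y} and {L}.
No further refinement is possible. Final partition (3 blocks): {K,Y} | {M,P} | {L}.
M and P lie in the same block of the stable partition, so they are equivalent — no string distinguishes them.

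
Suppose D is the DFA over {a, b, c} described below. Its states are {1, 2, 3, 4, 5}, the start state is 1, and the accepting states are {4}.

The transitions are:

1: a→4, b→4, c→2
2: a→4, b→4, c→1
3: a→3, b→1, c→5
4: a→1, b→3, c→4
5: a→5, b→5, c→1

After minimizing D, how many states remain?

4

All states are reachable from the start state.
P0 = {4} | {1,2,3,5}.
On input a, block {1,2,3,5} splits into {1,2} and {3,5}.
On input b, block {3,5} splits into {3} and {5}.
The partition is now stable with 4 blocks: {4} | {1,2} | {3} | {5}.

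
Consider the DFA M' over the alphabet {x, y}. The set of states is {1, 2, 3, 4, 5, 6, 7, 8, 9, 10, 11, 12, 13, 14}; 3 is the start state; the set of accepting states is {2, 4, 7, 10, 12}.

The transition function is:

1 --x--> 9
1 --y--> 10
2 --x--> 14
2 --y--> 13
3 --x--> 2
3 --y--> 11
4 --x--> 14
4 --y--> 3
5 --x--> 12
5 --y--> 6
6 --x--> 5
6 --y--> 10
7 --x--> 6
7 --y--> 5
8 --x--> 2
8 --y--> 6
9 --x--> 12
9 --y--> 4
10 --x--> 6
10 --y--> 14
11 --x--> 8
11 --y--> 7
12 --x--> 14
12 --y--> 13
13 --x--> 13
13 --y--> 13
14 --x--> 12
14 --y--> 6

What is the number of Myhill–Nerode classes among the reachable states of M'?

First remove the unreachable states {1,4,9}; 11 states remain.
Start with accepting vs non-accepting: {2,7,10,12} | {3,5,6,8,11,13,14}.
On input x, block {3,5,6,8,11,13,14} splits into {3,5,8,14} and {6,11,13}.
Refine {2,7,10,12} on symbol x: members go to different blocks, giving {2,12} and {7,10}.
Refine {6,11,13} on symbol x: members go to different blocks, giving {6,11} and {13}.
The partition is now stable with 5 blocks: {2,12} | {3,5,8,14} | {6,11} | {7,10} | {13}.

5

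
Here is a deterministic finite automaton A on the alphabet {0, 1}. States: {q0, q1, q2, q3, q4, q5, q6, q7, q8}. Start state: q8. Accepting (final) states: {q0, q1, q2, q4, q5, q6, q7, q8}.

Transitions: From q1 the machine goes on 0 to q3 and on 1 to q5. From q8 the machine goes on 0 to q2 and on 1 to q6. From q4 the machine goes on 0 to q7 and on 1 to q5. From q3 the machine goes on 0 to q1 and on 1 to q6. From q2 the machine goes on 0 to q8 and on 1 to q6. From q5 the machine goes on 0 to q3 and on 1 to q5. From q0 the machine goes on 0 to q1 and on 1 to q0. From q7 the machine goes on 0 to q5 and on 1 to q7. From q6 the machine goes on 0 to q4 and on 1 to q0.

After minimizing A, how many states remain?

6

Initial partition by acceptance: {q0,q1,q2,q4,q5,q6,q7,q8} | {q3}.
Split {q0,q1,q2,q4,q5,q6,q7,q8} by δ(·,0) → {q0,q2,q4,q6,q7,q8} and {q1,q5}.
Refine {q0,q2,q4,q6,q7,q8} on symbol 0: members go to different blocks, giving {q2,q4,q6,q8} and {q0,q7}.
On input 0, block {q2,q4,q6,q8} splits into {q2,q6,q8} and {q4}.
Refine {q2,q6,q8} on symbol 0: members go to different blocks, giving {q2,q8} and {q6}.
No further refinement is possible. Final partition (6 blocks): {q2,q8} | {q3} | {q1,q5} | {q0,q7} | {q4} | {q6}.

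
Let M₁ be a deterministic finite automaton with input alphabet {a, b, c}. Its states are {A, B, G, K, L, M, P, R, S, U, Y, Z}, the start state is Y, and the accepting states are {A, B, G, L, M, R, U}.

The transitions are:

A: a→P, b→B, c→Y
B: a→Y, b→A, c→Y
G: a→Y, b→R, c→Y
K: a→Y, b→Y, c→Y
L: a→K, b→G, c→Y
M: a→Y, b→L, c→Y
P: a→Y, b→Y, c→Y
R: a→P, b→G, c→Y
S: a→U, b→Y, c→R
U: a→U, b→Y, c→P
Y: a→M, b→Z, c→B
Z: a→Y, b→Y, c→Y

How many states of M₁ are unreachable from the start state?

BFS from Y reaches {A, B, G, K, L, M, P, R, Y, Z}; the 2 state(s) S, U are never visited.

2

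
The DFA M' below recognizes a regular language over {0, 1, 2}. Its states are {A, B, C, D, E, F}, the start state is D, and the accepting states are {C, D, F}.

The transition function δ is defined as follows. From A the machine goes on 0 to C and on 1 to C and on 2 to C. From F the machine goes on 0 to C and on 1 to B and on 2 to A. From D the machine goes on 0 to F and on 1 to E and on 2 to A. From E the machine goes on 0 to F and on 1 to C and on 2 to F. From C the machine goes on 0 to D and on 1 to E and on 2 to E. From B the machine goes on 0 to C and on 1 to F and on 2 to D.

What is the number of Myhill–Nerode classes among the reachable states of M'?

2

Every state is reachable, so we keep all 6.
P0 = {C,D,F} | {A,B,E}.
The partition is now stable with 2 blocks: {C,D,F} | {A,B,E}.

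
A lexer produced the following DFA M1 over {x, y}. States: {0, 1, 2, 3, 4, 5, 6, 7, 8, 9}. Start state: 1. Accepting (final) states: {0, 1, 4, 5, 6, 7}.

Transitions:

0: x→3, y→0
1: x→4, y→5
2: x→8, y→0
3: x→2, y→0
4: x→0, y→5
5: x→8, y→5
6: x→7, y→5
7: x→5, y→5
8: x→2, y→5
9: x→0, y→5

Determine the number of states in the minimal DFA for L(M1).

4

First remove the unreachable states {6,7,9}; 7 states remain.
Initial partition by acceptance: {0,1,4,5} | {2,3,8}.
Split {0,1,4,5} by δ(·,x) → {0,5} and {1,4}.
Split {1,4} by δ(·,x) → {1} and {4}.
No further refinement is possible. Final partition (4 blocks): {0,5} | {2,3,8} | {1} | {4}.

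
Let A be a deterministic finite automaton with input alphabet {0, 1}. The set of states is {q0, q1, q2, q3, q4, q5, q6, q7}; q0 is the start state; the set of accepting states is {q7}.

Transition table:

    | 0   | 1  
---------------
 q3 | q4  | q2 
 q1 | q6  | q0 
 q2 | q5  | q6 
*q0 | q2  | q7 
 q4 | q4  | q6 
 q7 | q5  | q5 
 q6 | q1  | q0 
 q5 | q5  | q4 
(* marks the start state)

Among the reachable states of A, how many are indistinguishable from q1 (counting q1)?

States {q3} cannot be reached from the start state, so discard them.
Initial partition by acceptance: {q7} | {q0,q1,q2,q4,q5,q6}.
Refine {q0,q1,q2,q4,q5,q6} on symbol 1: members go to different blocks, giving {q1,q2,q4,q5,q6} and {q0}.
Split {q1,q2,q4,q5,q6} by δ(·,1) → {q2,q4,q5} and {q1,q6}.
On input 1, block {q2,q4,q5} splits into {q2,q4} and {q5}.
On input 0, block {q2,q4} splits into {q2} and {q4}.
No further refinement is possible. Final partition (6 blocks): {q7} | {q2} | {q0} | {q1,q6} | {q5} | {q4}.
The equivalence class containing q1 is {q1,q6}, of size 2.

2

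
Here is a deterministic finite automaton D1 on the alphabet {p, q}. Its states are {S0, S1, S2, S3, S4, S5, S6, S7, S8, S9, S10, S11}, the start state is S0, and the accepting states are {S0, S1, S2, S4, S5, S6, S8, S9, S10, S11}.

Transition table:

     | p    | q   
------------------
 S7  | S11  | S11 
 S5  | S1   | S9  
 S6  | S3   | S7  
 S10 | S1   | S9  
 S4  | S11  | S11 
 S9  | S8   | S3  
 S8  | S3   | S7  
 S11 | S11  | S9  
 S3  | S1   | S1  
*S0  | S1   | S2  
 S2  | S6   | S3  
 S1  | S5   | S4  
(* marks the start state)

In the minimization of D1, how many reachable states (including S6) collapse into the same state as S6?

2

States {S10} cannot be reached from the start state, so discard them.
Start with accepting vs non-accepting: {S0,S1,S2,S4,S5,S6,S8,S9,S11} | {S3,S7}.
Refine {S0,S1,S2,S4,S5,S6,S8,S9,S11} on symbol p: members go to different blocks, giving {S0,S1,S2,S4,S5,S9,S11} and {S6,S8}.
On input p, block {S0,S1,S2,S4,S5,S9,S11} splits into {S0,S1,S4,S5,S11} and {S2,S9}.
Split {S0,S1,S4,S5,S11} by δ(·,q) → {S0,S5,S11} and {S1,S4}.
On input p, block {S0,S5,S11} splits into {S0,S5} and {S11}.
On input p, block {S3,S7} splits into {S3} and {S7}.
Split {S1,S4} by δ(·,p) → {S1} and {S4}.
Stable partition: {S0,S5} | {S3} | {S6,S8} | {S2,S9} | {S1} | {S11} | {S7} | {S4} — 8 equivalence classes.
State S6 belongs to the block {S6,S8}, which has 2 states.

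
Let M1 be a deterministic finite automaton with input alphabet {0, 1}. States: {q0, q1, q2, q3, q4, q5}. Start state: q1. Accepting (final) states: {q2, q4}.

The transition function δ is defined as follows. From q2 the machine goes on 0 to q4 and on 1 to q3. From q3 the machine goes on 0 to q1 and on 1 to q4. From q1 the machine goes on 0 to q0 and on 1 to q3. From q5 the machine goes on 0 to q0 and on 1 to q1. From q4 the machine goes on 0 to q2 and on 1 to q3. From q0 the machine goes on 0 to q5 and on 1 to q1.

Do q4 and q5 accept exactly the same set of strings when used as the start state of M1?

All states are reachable from the start state.
Start with accepting vs non-accepting: {q2,q4} | {q0,q1,q3,q5}.
Split {q0,q1,q3,q5} by δ(·,1) → {q0,q1,q5} and {q3}.
Split {q0,q1,q5} by δ(·,1) → {q0,q5} and {q1}.
Stable partition: {q2,q4} | {q0,q5} | {q3} | {q1} — 4 equivalence classes.
q4 and q5 end up in different blocks, so they are distinguishable. For instance, the string 'ε' is accepted from only q4.

No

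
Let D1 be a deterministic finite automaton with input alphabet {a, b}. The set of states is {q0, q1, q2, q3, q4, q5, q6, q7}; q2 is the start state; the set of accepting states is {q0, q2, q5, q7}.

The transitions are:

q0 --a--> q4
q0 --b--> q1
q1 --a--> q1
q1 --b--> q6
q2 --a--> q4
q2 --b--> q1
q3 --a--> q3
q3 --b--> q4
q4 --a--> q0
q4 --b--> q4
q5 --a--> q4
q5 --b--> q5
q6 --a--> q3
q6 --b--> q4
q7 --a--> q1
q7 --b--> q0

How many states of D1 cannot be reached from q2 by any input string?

2

BFS from q2 reaches {q0, q1, q2, q3, q4, q6}; the 2 state(s) q5, q7 are never visited.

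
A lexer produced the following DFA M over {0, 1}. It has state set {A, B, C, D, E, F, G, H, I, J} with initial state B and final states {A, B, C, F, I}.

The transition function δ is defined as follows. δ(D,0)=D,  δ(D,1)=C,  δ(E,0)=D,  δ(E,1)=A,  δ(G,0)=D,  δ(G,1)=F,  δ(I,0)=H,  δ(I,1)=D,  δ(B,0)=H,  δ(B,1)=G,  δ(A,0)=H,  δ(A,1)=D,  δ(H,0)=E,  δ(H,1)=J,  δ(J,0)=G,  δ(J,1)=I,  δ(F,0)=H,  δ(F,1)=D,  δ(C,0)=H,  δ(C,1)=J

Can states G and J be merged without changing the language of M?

Yes

All states are reachable from the start state.
Start with accepting vs non-accepting: {A,B,C,F,I} | {D,E,G,H,J}.
Split {D,E,G,H,J} by δ(·,1) → {D,E,G,J} and {H}.
No further refinement is possible. Final partition (3 blocks): {A,B,C,F,I} | {D,E,G,J} | {H}.
G and J lie in the same block of the stable partition, so they are equivalent — no string distinguishes them.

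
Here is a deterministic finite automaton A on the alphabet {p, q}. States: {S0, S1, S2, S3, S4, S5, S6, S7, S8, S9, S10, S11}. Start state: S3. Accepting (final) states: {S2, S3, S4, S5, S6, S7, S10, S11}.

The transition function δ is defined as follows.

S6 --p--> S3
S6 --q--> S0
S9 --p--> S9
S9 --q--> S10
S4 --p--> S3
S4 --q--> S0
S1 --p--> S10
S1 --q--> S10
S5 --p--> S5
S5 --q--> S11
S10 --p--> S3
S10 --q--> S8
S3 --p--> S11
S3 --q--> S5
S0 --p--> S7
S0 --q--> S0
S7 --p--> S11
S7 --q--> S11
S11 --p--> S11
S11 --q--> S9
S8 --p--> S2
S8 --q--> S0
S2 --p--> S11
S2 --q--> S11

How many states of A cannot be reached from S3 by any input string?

No path from S3 leads to S1, S4, S6; the other 9 states are all reachable.

3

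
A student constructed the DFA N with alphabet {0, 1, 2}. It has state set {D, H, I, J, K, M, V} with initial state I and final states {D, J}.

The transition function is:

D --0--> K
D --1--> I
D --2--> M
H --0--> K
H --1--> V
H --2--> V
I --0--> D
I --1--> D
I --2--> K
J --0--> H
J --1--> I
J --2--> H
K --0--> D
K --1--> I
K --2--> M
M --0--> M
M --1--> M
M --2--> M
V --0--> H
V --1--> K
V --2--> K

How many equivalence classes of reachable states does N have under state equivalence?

First remove the unreachable states {H,J,V}; 4 states remain.
P0 = {D} | {I,K,M}.
Split {I,K,M} by δ(·,0) → {I,K} and {M}.
On input 1, block {I,K} splits into {I} and {K}.
The partition is now stable with 4 blocks: {D} | {I} | {M} | {K}.

4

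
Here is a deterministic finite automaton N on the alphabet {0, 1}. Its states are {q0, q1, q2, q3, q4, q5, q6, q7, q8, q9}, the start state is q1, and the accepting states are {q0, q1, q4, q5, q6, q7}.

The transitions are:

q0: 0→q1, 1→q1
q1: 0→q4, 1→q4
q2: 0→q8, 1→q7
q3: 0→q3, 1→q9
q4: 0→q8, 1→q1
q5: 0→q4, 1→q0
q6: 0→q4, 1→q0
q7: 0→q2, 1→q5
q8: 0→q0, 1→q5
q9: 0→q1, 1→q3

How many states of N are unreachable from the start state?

Starting at q1 and following transitions, the reachable set is {q0, q1, q4, q5, q8}. That leaves q2, q3, q6, q7, q9 unreachable — 5 in total.

5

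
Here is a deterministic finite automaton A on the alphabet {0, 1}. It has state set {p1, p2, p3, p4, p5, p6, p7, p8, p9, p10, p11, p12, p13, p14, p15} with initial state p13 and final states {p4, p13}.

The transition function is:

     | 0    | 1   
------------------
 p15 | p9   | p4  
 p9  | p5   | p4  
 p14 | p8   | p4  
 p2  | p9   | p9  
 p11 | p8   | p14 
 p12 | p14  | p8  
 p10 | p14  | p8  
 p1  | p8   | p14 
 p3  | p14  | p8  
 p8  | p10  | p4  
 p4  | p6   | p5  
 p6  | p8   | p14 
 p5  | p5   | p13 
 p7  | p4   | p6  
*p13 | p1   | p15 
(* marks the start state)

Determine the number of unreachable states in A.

No path from p13 leads to p2, p3, p7, p11, p12; the other 10 states are all reachable.

5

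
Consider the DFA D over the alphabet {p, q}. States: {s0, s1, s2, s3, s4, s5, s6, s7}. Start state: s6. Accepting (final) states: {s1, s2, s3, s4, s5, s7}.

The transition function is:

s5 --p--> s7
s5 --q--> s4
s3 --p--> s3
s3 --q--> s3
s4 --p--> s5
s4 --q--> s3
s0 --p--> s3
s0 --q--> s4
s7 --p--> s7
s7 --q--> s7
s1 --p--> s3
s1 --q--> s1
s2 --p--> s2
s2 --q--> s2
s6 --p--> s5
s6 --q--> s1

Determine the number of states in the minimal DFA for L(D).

2

First remove the unreachable states {s0,s2}; 6 states remain.
Start with accepting vs non-accepting: {s1,s3,s4,s5,s7} | {s6}.
The partition is now stable with 2 blocks: {s1,s3,s4,s5,s7} | {s6}.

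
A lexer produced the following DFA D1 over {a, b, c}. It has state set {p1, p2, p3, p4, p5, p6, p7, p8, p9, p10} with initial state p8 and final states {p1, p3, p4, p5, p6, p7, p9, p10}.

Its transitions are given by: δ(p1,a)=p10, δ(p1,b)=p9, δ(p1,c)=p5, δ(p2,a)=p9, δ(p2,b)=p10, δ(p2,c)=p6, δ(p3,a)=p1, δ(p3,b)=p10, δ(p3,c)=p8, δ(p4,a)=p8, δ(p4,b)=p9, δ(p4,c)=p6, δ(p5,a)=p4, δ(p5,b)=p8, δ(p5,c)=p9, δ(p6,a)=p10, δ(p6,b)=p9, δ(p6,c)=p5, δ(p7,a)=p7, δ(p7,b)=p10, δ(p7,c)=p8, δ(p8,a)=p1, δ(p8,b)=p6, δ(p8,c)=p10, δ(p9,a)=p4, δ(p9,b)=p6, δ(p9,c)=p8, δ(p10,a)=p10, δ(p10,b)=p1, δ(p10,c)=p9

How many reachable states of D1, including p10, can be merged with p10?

1

Reachable states from the start: {p1,p4,p5,p6,p8,p9,p10}. Unreachable: {p2,p3,p7} — drop them.
P0 = {p1,p4,p5,p6,p9,p10} | {p8}.
Split {p1,p4,p5,p6,p9,p10} by δ(·,a) → {p1,p5,p6,p9,p10} and {p4}.
On input a, block {p1,p5,p6,p9,p10} splits into {p1,p6,p10} and {p5,p9}.
Split {p1,p6,p10} by δ(·,b) → {p1,p6} and {p10}.
Split {p5,p9} by δ(·,b) → {p5} and {p9}.
No further refinement is possible. Final partition (6 blocks): {p1,p6} | {p8} | {p4} | {p5} | {p10} | {p9}.
The equivalence class containing p10 is {p10}, of size 1.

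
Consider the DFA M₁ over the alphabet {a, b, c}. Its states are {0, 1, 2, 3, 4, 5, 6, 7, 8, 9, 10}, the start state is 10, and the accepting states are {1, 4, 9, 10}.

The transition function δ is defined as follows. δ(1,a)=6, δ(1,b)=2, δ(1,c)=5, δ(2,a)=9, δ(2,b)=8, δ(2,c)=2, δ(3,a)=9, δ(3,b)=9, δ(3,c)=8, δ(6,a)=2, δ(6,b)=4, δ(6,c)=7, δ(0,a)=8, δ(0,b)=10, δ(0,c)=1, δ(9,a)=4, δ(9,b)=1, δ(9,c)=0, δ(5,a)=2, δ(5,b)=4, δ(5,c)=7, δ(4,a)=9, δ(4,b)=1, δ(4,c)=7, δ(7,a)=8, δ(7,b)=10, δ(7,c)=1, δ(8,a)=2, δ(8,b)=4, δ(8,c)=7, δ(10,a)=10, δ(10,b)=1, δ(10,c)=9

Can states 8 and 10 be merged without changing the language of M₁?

States {3} cannot be reached from the start state, so discard them.
Initial partition by acceptance: {1,4,9,10} | {0,2,5,6,7,8}.
On input a, block {1,4,9,10} splits into {4,9,10} and {1}.
Split {4,9,10} by δ(·,c) → {4,9} and {10}.
Refine {0,2,5,6,7,8} on symbol a: members go to different blocks, giving {0,5,6,7,8} and {2}.
On input a, block {0,5,6,7,8} splits into {5,6,8} and {0,7}.
The partition is now stable with 6 blocks: {4,9} | {5,6,8} | {1} | {10} | {2} | {0,7}.
8 and 10 end up in different blocks, so they are distinguishable. For instance, the string 'ε' is accepted from only 10.

No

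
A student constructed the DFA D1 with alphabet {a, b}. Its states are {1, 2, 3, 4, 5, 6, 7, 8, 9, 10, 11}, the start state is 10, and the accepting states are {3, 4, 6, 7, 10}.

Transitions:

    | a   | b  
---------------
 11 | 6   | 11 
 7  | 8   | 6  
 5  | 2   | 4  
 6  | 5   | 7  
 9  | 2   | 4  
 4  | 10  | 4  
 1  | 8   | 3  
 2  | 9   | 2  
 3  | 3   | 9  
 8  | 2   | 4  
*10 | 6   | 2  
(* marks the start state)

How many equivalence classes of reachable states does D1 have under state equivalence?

5

First remove the unreachable states {1,3,11}; 8 states remain.
P0 = {4,6,7,10} | {2,5,8,9}.
On input a, block {4,6,7,10} splits into {4,10} and {6,7}.
Refine {4,10} on symbol a: members go to different blocks, giving {4} and {10}.
On input b, block {2,5,8,9} splits into {5,8,9} and {2}.
Stable partition: {4} | {5,8,9} | {6,7} | {10} | {2} — 5 equivalence classes.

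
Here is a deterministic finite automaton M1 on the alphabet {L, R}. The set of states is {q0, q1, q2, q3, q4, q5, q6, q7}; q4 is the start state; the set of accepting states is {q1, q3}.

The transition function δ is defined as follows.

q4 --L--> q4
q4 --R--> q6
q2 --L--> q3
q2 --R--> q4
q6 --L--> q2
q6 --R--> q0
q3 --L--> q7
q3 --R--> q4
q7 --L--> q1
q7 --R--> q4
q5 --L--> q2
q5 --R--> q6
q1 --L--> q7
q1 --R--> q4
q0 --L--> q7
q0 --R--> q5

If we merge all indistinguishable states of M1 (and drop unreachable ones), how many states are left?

Every state is reachable, so we keep all 8.
Start with accepting vs non-accepting: {q1,q3} | {q0,q2,q4,q5,q6,q7}.
Split {q0,q2,q4,q5,q6,q7} by δ(·,L) → {q0,q4,q5,q6} and {q2,q7}.
On input L, block {q0,q4,q5,q6} splits into {q0,q5,q6} and {q4}.
The partition is now stable with 4 blocks: {q1,q3} | {q0,q5,q6} | {q2,q7} | {q4}.

4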